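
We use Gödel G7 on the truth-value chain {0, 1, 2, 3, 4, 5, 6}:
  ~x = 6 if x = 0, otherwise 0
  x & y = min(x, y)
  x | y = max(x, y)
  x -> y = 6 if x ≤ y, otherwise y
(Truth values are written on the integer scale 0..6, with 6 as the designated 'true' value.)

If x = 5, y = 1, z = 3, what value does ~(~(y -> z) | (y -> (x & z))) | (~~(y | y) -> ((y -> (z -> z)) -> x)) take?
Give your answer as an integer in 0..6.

5

y -> z = 1 -> 3 = 6
~(y -> z) = ~6 = 0
x & z = 5 & 3 = 3
y -> (x & z) = 1 -> 3 = 6
~(y -> z) | (y -> (x & z)) = 0 | 6 = 6
~(~(y -> z) | (y -> (x & z))) = ~6 = 0
y | y = 1 | 1 = 1
~(y | y) = ~1 = 0
~~(y | y) = ~0 = 6
z -> z = 3 -> 3 = 6
y -> (z -> z) = 1 -> 6 = 6
(y -> (z -> z)) -> x = 6 -> 5 = 5
~~(y | y) -> ((y -> (z -> z)) -> x) = 6 -> 5 = 5
~(~(y -> z) | (y -> (x & z))) | (~~(y | y) -> ((y -> (z -> z)) -> x)) = 0 | 5 = 5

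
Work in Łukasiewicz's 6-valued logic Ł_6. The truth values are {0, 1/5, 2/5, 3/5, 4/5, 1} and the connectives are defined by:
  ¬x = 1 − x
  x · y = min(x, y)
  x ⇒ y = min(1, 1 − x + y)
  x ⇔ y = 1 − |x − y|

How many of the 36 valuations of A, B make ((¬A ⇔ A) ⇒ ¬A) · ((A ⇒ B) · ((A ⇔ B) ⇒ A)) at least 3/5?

23

value 1: 3 assignments (counts)
value 4/5: 8 assignments (counts)
value 3/5: 12 assignments (counts)
value 2/5: 7 assignments
value 1/5: 4 assignments
value 0: 2 assignments
So 23 of the 36 assignments meet the threshold.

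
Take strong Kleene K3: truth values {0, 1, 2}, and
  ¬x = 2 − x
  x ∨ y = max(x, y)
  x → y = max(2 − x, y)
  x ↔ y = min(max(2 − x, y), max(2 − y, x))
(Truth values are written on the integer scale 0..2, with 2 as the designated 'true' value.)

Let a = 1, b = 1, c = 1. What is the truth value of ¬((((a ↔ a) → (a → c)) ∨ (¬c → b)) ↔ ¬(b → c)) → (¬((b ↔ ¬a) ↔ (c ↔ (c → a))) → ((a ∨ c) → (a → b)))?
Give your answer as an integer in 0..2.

a ↔ a = 1 ↔ 1 = 1
a → c = 1 → 1 = 1
(a ↔ a) → (a → c) = 1 → 1 = 1
¬c = ¬1 = 1
¬c → b = 1 → 1 = 1
((a ↔ a) → (a → c)) ∨ (¬c → b) = 1 ∨ 1 = 1
b → c = 1 → 1 = 1
¬(b → c) = ¬1 = 1
(((a ↔ a) → (a → c)) ∨ (¬c → b)) ↔ ¬(b → c) = 1 ↔ 1 = 1
¬((((a ↔ a) → (a → c)) ∨ (¬c → b)) ↔ ¬(b → c)) = ¬1 = 1
¬a = ¬1 = 1
b ↔ ¬a = 1 ↔ 1 = 1
c → a = 1 → 1 = 1
c ↔ (c → a) = 1 ↔ 1 = 1
(b ↔ ¬a) ↔ (c ↔ (c → a)) = 1 ↔ 1 = 1
¬((b ↔ ¬a) ↔ (c ↔ (c → a))) = ¬1 = 1
a ∨ c = 1 ∨ 1 = 1
a → b = 1 → 1 = 1
(a ∨ c) → (a → b) = 1 → 1 = 1
¬((b ↔ ¬a) ↔ (c ↔ (c → a))) → ((a ∨ c) → (a → b)) = 1 → 1 = 1
¬((((a ↔ a) → (a → c)) ∨ (¬c → b)) ↔ ¬(b → c)) → (¬((b ↔ ¬a) ↔ (c ↔ (c → a))) → ((a ∨ c) → (a → b))) = 1 → 1 = 1

1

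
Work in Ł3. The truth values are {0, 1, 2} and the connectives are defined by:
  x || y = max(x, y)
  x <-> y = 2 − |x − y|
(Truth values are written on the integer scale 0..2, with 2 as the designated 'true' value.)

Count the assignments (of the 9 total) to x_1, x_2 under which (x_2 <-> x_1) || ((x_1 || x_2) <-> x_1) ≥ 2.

6

x_1 = 0, x_2 = 0 ↦ 2  ≥
x_1 = 0, x_2 = 1 ↦ 1  <
x_1 = 0, x_2 = 2 ↦ 0  <
x_1 = 1, x_2 = 0 ↦ 2  ≥
x_1 = 1, x_2 = 1 ↦ 2  ≥
x_1 = 1, x_2 = 2 ↦ 1  <
x_1 = 2, x_2 = 0 ↦ 2  ≥
x_1 = 2, x_2 = 1 ↦ 2  ≥
x_1 = 2, x_2 = 2 ↦ 2  ≥
So 6 of the 9 assignments meet the threshold.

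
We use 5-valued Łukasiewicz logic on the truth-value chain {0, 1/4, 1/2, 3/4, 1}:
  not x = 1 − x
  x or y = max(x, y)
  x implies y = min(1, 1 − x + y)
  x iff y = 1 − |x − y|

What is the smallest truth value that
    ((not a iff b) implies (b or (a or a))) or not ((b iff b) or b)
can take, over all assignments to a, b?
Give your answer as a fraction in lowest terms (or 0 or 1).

Take a = 1/2, b = 1/2:
not a = not 1/2 = 1/2
not a iff b = 1/2 iff 1/2 = 1
a or a = 1/2 or 1/2 = 1/2
b or (a or a) = 1/2 or 1/2 = 1/2
(not a iff b) implies (b or (a or a)) = 1 implies 1/2 = 1/2
b iff b = 1/2 iff 1/2 = 1
(b iff b) or b = 1 or 1/2 = 1
not ((b iff b) or b) = not 1 = 0
((not a iff b) implies (b or (a or a))) or not ((b iff b) or b) = 1/2 or 0 = 1/2
No assignment yields a value below 1/2, so this is the minimum.

1/2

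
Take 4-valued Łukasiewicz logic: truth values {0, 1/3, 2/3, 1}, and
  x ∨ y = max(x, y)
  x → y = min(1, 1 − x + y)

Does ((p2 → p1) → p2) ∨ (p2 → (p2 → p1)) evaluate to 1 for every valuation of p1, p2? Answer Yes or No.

Yes

p1 = 0, p2 = 0 ↦ 1
p1 = 0, p2 = 1/3 ↦ 1
p1 = 0, p2 = 2/3 ↦ 1
p1 = 0, p2 = 1 ↦ 1
p1 = 1/3, p2 = 0 ↦ 1
p1 = 1/3, p2 = 1/3 ↦ 1
p1 = 1/3, p2 = 2/3 ↦ 1
p1 = 1/3, p2 = 1 ↦ 1
p1 = 2/3, p2 = 0 ↦ 1
p1 = 2/3, p2 = 1/3 ↦ 1
p1 = 2/3, p2 = 2/3 ↦ 1
p1 = 2/3, p2 = 1 ↦ 1
p1 = 1, p2 = 0 ↦ 1
p1 = 1, p2 = 1/3 ↦ 1
p1 = 1, p2 = 2/3 ↦ 1
p1 = 1, p2 = 1 ↦ 1
Every assignment gives a value ≥ 1.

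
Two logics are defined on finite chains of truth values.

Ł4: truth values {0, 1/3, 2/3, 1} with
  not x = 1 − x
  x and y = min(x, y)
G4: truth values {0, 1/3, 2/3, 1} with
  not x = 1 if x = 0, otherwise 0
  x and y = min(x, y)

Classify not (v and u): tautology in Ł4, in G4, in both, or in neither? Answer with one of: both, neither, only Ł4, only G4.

neither

In Ł4: at u = 1/3, v = 1/3 the value is 2/3 — not a tautology.
In G4: at u = 1/3, v = 1/3 the value is 0 — not a tautology.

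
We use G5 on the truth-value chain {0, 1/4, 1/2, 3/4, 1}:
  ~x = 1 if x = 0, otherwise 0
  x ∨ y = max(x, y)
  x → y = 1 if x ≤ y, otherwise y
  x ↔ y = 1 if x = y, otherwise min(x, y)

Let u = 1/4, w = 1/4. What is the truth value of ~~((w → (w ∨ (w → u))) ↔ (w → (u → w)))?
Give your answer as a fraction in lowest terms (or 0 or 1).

1

w → u = 1/4 → 1/4 = 1
w ∨ (w → u) = 1/4 ∨ 1 = 1
w → (w ∨ (w → u)) = 1/4 → 1 = 1
u → w = 1/4 → 1/4 = 1
w → (u → w) = 1/4 → 1 = 1
(w → (w ∨ (w → u))) ↔ (w → (u → w)) = 1 ↔ 1 = 1
~((w → (w ∨ (w → u))) ↔ (w → (u → w))) = ~1 = 0
~~((w → (w ∨ (w → u))) ↔ (w → (u → w))) = ~0 = 1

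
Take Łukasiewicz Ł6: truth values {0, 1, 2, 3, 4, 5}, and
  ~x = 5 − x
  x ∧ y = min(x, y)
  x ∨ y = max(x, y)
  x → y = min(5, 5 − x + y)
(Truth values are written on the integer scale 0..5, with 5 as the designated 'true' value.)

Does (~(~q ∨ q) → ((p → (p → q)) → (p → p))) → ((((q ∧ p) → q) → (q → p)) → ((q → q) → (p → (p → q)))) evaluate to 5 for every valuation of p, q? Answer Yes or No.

No

Counterexample: take p = 3, q = 0.
~q = ~0 = 5
~q ∨ q = 5 ∨ 0 = 5
~(~q ∨ q) = ~5 = 0
p → q = 3 → 0 = 2
p → (p → q) = 3 → 2 = 4
p → p = 3 → 3 = 5
(p → (p → q)) → (p → p) = 4 → 5 = 5
~(~q ∨ q) → ((p → (p → q)) → (p → p)) = 0 → 5 = 5
q ∧ p = 0 ∧ 3 = 0
(q ∧ p) → q = 0 → 0 = 5
q → p = 0 → 3 = 5
((q ∧ p) → q) → (q → p) = 5 → 5 = 5
q → q = 0 → 0 = 5
p → q = 3 → 0 = 2
p → (p → q) = 3 → 2 = 4
(q → q) → (p → (p → q)) = 5 → 4 = 4
(((q ∧ p) → q) → (q → p)) → ((q → q) → (p → (p → q))) = 5 → 4 = 4
(~(~q ∨ q) → ((p → (p → q)) → (p → p))) → ((((q ∧ p) → q) → (q → p)) → ((q → q) → (p → (p → q)))) = 5 → 4 = 4
This gives 4 ≠ 5.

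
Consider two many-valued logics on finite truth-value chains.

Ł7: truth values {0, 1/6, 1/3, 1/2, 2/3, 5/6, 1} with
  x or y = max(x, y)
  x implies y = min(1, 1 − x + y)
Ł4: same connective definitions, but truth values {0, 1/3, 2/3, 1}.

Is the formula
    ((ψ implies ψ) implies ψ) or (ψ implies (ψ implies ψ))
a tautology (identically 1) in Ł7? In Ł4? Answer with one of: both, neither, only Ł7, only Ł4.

In Ł7: every assignment gives 1 — tautology.
In Ł4: every assignment gives 1 — tautology.

both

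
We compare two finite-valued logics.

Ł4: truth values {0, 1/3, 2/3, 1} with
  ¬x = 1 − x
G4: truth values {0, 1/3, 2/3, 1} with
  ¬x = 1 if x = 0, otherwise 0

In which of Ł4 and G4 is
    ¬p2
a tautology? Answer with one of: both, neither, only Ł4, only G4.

In Ł4: at p2 = 1/3 the value is 2/3 — not a tautology.
In G4: at p2 = 1/3 the value is 0 — not a tautology.

neither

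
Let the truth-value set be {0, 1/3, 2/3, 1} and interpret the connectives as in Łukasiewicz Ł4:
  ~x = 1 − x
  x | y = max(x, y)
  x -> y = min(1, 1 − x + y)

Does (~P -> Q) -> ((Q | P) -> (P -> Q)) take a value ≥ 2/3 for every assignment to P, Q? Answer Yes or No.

Counterexample: take P = 1, Q = 0.
~P = ~1 = 0
~P -> Q = 0 -> 0 = 1
Q | P = 0 | 1 = 1
P -> Q = 1 -> 0 = 0
(Q | P) -> (P -> Q) = 1 -> 0 = 0
(~P -> Q) -> ((Q | P) -> (P -> Q)) = 1 -> 0 = 0
This gives 0, which is below 2/3.

No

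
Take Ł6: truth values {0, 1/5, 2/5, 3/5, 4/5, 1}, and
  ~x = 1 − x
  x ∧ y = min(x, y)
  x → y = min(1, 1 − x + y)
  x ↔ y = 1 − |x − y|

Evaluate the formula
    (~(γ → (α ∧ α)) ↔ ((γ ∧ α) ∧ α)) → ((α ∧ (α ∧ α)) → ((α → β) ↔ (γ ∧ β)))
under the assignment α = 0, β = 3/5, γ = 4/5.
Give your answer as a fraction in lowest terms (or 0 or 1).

1

α ∧ α = 0 ∧ 0 = 0
γ → (α ∧ α) = 4/5 → 0 = 1/5
~(γ → (α ∧ α)) = ~1/5 = 4/5
γ ∧ α = 4/5 ∧ 0 = 0
(γ ∧ α) ∧ α = 0 ∧ 0 = 0
~(γ → (α ∧ α)) ↔ ((γ ∧ α) ∧ α) = 4/5 ↔ 0 = 1/5
α ∧ α = 0 ∧ 0 = 0
α ∧ (α ∧ α) = 0 ∧ 0 = 0
α → β = 0 → 3/5 = 1
γ ∧ β = 4/5 ∧ 3/5 = 3/5
(α → β) ↔ (γ ∧ β) = 1 ↔ 3/5 = 3/5
(α ∧ (α ∧ α)) → ((α → β) ↔ (γ ∧ β)) = 0 → 3/5 = 1
(~(γ → (α ∧ α)) ↔ ((γ ∧ α) ∧ α)) → ((α ∧ (α ∧ α)) → ((α → β) ↔ (γ ∧ β))) = 1/5 → 1 = 1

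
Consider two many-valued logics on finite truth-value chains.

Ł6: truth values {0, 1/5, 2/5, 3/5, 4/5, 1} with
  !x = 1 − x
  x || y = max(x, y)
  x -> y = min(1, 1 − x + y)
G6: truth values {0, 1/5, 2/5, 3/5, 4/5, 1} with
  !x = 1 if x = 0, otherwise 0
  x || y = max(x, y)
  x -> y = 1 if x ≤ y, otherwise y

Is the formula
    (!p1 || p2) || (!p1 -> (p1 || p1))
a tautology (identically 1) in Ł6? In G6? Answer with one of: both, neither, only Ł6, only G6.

only G6

In Ł6: at p1 = 1/5, p2 = 0 the value is 4/5 — not a tautology.
In G6: every assignment gives 1 — tautology.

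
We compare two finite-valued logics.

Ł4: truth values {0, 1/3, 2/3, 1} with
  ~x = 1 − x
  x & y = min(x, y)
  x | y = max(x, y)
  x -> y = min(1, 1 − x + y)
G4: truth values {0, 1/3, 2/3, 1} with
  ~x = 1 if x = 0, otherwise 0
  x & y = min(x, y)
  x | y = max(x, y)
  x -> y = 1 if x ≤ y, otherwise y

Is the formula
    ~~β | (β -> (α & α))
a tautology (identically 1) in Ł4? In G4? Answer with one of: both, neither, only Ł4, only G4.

In Ł4: at α = 0, β = 1/3 the value is 2/3 — not a tautology.
In G4: every assignment gives 1 — tautology.

only G4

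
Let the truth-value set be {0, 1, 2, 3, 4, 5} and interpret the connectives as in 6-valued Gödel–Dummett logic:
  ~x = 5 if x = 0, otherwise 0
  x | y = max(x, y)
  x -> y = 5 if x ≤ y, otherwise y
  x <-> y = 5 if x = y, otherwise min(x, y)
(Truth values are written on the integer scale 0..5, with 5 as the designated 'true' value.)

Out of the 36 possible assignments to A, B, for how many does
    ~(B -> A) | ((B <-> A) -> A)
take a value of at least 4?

value 5: 31 assignments (counts)
value 4: 1 assignment (counts)
value 3: 1 assignment
value 2: 1 assignment
value 1: 1 assignment
value 0: 1 assignment
So 32 of the 36 assignments meet the threshold.

32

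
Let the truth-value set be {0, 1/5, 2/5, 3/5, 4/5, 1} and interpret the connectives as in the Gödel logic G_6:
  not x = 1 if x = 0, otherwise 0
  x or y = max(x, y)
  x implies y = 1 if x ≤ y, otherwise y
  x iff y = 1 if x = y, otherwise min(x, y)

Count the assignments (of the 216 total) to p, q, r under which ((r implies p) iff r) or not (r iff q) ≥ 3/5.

value 1: 65 assignments (counts)
value 4/5: 15 assignments (counts)
value 3/5: 25 assignments (counts)
value 2/5: 35 assignments
value 1/5: 45 assignments
value 0: 31 assignments
So 105 of the 216 assignments meet the threshold.

105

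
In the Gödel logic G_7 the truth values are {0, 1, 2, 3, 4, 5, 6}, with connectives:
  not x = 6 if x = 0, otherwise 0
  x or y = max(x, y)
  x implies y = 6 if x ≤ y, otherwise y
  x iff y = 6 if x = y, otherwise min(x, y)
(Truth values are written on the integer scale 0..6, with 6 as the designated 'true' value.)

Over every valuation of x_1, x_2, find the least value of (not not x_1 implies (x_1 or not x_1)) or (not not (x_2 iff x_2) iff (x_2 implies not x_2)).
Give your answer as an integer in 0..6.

1

Take x_1 = 1, x_2 = 1:
not x_1 = not 1 = 0
not not x_1 = not 0 = 6
not x_1 = not 1 = 0
x_1 or not x_1 = 1 or 0 = 1
not not x_1 implies (x_1 or not x_1) = 6 implies 1 = 1
x_2 iff x_2 = 1 iff 1 = 6
not (x_2 iff x_2) = not 6 = 0
not not (x_2 iff x_2) = not 0 = 6
not x_2 = not 1 = 0
x_2 implies not x_2 = 1 implies 0 = 0
not not (x_2 iff x_2) iff (x_2 implies not x_2) = 6 iff 0 = 0
(not not x_1 implies (x_1 or not x_1)) or (not not (x_2 iff x_2) iff (x_2 implies not x_2)) = 1 or 0 = 1
No assignment yields a value below 1, so this is the minimum.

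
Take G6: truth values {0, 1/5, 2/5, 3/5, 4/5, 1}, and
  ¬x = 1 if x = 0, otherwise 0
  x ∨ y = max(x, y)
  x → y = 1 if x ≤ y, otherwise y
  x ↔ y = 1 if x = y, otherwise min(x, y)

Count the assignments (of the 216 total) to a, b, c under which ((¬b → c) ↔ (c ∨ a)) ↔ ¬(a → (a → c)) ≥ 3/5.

20

value 1: 10 assignments (counts)
value 4/5: 5 assignments (counts)
value 3/5: 5 assignments (counts)
value 2/5: 5 assignments
value 1/5: 5 assignments
value 0: 186 assignments
So 20 of the 216 assignments meet the threshold.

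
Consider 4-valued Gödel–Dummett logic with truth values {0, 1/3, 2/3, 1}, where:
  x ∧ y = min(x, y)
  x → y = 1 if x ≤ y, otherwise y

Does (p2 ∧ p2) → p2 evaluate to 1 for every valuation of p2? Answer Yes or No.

Yes

p2 = 0 ↦ 1
p2 = 1/3 ↦ 1
p2 = 2/3 ↦ 1
p2 = 1 ↦ 1
Every assignment gives a value ≥ 1.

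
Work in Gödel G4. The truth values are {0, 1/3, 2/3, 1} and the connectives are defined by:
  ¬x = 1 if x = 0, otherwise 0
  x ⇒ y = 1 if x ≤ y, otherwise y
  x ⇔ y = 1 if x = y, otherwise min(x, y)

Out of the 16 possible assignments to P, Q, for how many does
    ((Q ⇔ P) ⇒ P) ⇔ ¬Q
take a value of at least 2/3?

3

P = 0, Q = 0 ↦ 0  <
P = 0, Q = 1/3 ↦ 0  <
P = 0, Q = 2/3 ↦ 0  <
P = 0, Q = 1 ↦ 0  <
P = 1/3, Q = 0 ↦ 1  ≥
P = 1/3, Q = 1/3 ↦ 0  <
P = 1/3, Q = 2/3 ↦ 0  <
P = 1/3, Q = 1 ↦ 0  <
P = 2/3, Q = 0 ↦ 1  ≥
P = 2/3, Q = 1/3 ↦ 0  <
P = 2/3, Q = 2/3 ↦ 0  <
P = 2/3, Q = 1 ↦ 0  <
P = 1, Q = 0 ↦ 1  ≥
P = 1, Q = 1/3 ↦ 0  <
P = 1, Q = 2/3 ↦ 0  <
P = 1, Q = 1 ↦ 0  <
So 3 of the 16 assignments meet the threshold.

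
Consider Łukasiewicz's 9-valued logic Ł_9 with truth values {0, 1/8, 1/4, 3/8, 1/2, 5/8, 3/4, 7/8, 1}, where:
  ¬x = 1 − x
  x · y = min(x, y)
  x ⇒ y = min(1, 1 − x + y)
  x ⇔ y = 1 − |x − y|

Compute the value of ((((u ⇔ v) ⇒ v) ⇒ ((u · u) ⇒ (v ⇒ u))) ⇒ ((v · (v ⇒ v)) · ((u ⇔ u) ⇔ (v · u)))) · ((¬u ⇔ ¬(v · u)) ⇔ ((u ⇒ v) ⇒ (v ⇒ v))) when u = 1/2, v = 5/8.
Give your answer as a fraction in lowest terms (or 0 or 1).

u ⇔ v = 1/2 ⇔ 5/8 = 7/8
(u ⇔ v) ⇒ v = 7/8 ⇒ 5/8 = 3/4
u · u = 1/2 · 1/2 = 1/2
v ⇒ u = 5/8 ⇒ 1/2 = 7/8
(u · u) ⇒ (v ⇒ u) = 1/2 ⇒ 7/8 = 1
((u ⇔ v) ⇒ v) ⇒ ((u · u) ⇒ (v ⇒ u)) = 3/4 ⇒ 1 = 1
v ⇒ v = 5/8 ⇒ 5/8 = 1
v · (v ⇒ v) = 5/8 · 1 = 5/8
u ⇔ u = 1/2 ⇔ 1/2 = 1
v · u = 5/8 · 1/2 = 1/2
(u ⇔ u) ⇔ (v · u) = 1 ⇔ 1/2 = 1/2
(v · (v ⇒ v)) · ((u ⇔ u) ⇔ (v · u)) = 5/8 · 1/2 = 1/2
(((u ⇔ v) ⇒ v) ⇒ ((u · u) ⇒ (v ⇒ u))) ⇒ ((v · (v ⇒ v)) · ((u ⇔ u) ⇔ (v · u))) = 1 ⇒ 1/2 = 1/2
¬u = ¬1/2 = 1/2
v · u = 5/8 · 1/2 = 1/2
¬(v · u) = ¬1/2 = 1/2
¬u ⇔ ¬(v · u) = 1/2 ⇔ 1/2 = 1
u ⇒ v = 1/2 ⇒ 5/8 = 1
v ⇒ v = 5/8 ⇒ 5/8 = 1
(u ⇒ v) ⇒ (v ⇒ v) = 1 ⇒ 1 = 1
(¬u ⇔ ¬(v · u)) ⇔ ((u ⇒ v) ⇒ (v ⇒ v)) = 1 ⇔ 1 = 1
((((u ⇔ v) ⇒ v) ⇒ ((u · u) ⇒ (v ⇒ u))) ⇒ ((v · (v ⇒ v)) · ((u ⇔ u) ⇔ (v · u)))) · ((¬u ⇔ ¬(v · u)) ⇔ ((u ⇒ v) ⇒ (v ⇒ v))) = 1/2 · 1 = 1/2

1/2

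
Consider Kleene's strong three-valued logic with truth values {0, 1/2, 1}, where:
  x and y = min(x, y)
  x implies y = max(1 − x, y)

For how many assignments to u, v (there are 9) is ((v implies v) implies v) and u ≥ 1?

1

u = 0, v = 0 ↦ 0  <
u = 0, v = 1/2 ↦ 0  <
u = 0, v = 1 ↦ 0  <
u = 1/2, v = 0 ↦ 0  <
u = 1/2, v = 1/2 ↦ 1/2  <
u = 1/2, v = 1 ↦ 1/2  <
u = 1, v = 0 ↦ 0  <
u = 1, v = 1/2 ↦ 1/2  <
u = 1, v = 1 ↦ 1  ≥
So 1 of the 9 assignments meets the threshold.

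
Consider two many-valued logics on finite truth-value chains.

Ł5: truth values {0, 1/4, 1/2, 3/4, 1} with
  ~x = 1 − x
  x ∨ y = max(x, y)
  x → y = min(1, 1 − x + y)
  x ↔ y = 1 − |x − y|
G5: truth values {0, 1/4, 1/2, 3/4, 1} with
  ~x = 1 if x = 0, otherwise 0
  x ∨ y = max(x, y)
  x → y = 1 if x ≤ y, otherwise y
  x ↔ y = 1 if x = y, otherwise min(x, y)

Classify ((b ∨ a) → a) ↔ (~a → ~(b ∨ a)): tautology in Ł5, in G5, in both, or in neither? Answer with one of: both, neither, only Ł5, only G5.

In Ł5: every assignment gives 1 — tautology.
In G5: at a = 1/4, b = 1/2 the value is 1/4 — not a tautology.

only Ł5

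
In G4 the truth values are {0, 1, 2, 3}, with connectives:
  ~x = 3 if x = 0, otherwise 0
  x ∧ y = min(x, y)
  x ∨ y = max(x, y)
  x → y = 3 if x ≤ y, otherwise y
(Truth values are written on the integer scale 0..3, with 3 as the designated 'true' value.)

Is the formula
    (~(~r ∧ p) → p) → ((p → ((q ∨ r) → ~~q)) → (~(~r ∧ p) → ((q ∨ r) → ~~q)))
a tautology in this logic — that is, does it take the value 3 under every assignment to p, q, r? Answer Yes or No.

Yes

At p = 0, q = 1, r = 1, for instance:
~r = ~1 = 0
~r ∧ p = 0 ∧ 0 = 0
~(~r ∧ p) = ~0 = 3
~(~r ∧ p) → p = 3 → 0 = 0
q ∨ r = 1 ∨ 1 = 1
~q = ~1 = 0
~~q = ~0 = 3
(q ∨ r) → ~~q = 1 → 3 = 3
p → ((q ∨ r) → ~~q) = 0 → 3 = 3
~(~r ∧ p) → ((q ∨ r) → ~~q) = 3 → 3 = 3
(p → ((q ∨ r) → ~~q)) → (~(~r ∧ p) → ((q ∨ r) → ~~q)) = 3 → 3 = 3
(~(~r ∧ p) → p) → ((p → ((q ∨ r) → ~~q)) → (~(~r ∧ p) → ((q ∨ r) → ~~q))) = 0 → 3 = 3
and checking the remaining 63 assignments likewise gives ≥ 3 in every case.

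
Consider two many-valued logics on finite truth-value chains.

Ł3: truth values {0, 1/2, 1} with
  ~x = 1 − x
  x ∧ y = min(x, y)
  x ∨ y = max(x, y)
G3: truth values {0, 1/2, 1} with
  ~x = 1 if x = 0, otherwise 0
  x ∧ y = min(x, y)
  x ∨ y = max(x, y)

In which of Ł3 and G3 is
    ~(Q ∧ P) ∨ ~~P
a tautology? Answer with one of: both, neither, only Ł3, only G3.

In Ł3: at P = 1/2, Q = 1/2 the value is 1/2 — not a tautology.
In G3: every assignment gives 1 — tautology.

only G3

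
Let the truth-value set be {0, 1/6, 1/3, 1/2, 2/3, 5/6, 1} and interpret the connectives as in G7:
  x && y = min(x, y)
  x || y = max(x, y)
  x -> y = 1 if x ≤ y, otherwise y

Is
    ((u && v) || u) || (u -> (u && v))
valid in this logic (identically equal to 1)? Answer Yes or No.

No

Counterexample: take u = 1/6, v = 0.
u && v = 1/6 && 0 = 0
(u && v) || u = 0 || 1/6 = 1/6
u && v = 1/6 && 0 = 0
u -> (u && v) = 1/6 -> 0 = 0
((u && v) || u) || (u -> (u && v)) = 1/6 || 0 = 1/6
This gives 1/6 ≠ 1.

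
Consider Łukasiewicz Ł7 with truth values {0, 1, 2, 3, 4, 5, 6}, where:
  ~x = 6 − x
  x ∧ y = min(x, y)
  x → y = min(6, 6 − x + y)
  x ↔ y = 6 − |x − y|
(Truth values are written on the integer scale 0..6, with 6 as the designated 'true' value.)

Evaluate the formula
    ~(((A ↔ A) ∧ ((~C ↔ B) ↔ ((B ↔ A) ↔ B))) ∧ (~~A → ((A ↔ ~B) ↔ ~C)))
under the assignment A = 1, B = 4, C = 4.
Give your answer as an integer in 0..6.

1

A ↔ A = 1 ↔ 1 = 6
~C = ~4 = 2
~C ↔ B = 2 ↔ 4 = 4
B ↔ A = 4 ↔ 1 = 3
(B ↔ A) ↔ B = 3 ↔ 4 = 5
(~C ↔ B) ↔ ((B ↔ A) ↔ B) = 4 ↔ 5 = 5
(A ↔ A) ∧ ((~C ↔ B) ↔ ((B ↔ A) ↔ B)) = 6 ∧ 5 = 5
~A = ~1 = 5
~~A = ~5 = 1
~B = ~4 = 2
A ↔ ~B = 1 ↔ 2 = 5
~C = ~4 = 2
(A ↔ ~B) ↔ ~C = 5 ↔ 2 = 3
~~A → ((A ↔ ~B) ↔ ~C) = 1 → 3 = 6
((A ↔ A) ∧ ((~C ↔ B) ↔ ((B ↔ A) ↔ B))) ∧ (~~A → ((A ↔ ~B) ↔ ~C)) = 5 ∧ 6 = 5
~(((A ↔ A) ∧ ((~C ↔ B) ↔ ((B ↔ A) ↔ B))) ∧ (~~A → ((A ↔ ~B) ↔ ~C))) = ~5 = 1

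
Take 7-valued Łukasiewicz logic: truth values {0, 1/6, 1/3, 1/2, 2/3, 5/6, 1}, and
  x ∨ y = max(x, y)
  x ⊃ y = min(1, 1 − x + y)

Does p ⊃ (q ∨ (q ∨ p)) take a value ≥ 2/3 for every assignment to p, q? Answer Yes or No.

Yes

At p = 1, q = 2/3, for instance:
q ∨ p = 2/3 ∨ 1 = 1
q ∨ (q ∨ p) = 2/3 ∨ 1 = 1
p ⊃ (q ∨ (q ∨ p)) = 1 ⊃ 1 = 1
and checking the remaining 48 assignments likewise gives ≥ 2/3 in every case.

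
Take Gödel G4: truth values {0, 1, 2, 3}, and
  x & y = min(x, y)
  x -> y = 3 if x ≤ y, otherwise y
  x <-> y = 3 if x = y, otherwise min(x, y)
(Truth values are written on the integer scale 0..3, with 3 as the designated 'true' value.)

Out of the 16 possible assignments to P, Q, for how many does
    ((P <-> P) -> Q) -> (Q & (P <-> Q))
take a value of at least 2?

P = 0, Q = 0 ↦ 3  ≥
P = 0, Q = 1 ↦ 0  <
P = 0, Q = 2 ↦ 0  <
P = 0, Q = 3 ↦ 0  <
P = 1, Q = 0 ↦ 3  ≥
P = 1, Q = 1 ↦ 3  ≥
P = 1, Q = 2 ↦ 1  <
P = 1, Q = 3 ↦ 1  <
P = 2, Q = 0 ↦ 3  ≥
P = 2, Q = 1 ↦ 3  ≥
P = 2, Q = 2 ↦ 3  ≥
P = 2, Q = 3 ↦ 2  ≥
P = 3, Q = 0 ↦ 3  ≥
P = 3, Q = 1 ↦ 3  ≥
P = 3, Q = 2 ↦ 3  ≥
P = 3, Q = 3 ↦ 3  ≥
So 11 of the 16 assignments meet the threshold.

11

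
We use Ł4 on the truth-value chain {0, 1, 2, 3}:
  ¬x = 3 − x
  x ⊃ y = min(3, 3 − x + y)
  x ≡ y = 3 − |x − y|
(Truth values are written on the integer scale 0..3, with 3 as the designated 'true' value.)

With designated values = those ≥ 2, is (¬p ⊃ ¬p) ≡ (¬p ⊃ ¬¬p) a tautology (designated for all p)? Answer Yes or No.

Counterexample: take p = 0.
¬p = ¬0 = 3
¬p = ¬0 = 3
¬p ⊃ ¬p = 3 ⊃ 3 = 3
¬p = ¬0 = 3
¬p = ¬0 = 3
¬¬p = ¬3 = 0
¬p ⊃ ¬¬p = 3 ⊃ 0 = 0
(¬p ⊃ ¬p) ≡ (¬p ⊃ ¬¬p) = 3 ≡ 0 = 0
This gives 0, which is below 2.

No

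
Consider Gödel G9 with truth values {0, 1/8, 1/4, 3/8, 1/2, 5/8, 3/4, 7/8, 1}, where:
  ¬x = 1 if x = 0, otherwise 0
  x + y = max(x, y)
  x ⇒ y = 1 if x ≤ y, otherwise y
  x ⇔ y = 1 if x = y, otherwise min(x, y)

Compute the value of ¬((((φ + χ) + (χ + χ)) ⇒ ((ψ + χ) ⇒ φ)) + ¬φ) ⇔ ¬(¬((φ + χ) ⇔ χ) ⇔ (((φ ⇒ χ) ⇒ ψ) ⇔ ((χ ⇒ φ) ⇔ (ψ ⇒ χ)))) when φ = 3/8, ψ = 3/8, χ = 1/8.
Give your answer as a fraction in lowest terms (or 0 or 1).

0

φ + χ = 3/8 + 1/8 = 3/8
χ + χ = 1/8 + 1/8 = 1/8
(φ + χ) + (χ + χ) = 3/8 + 1/8 = 3/8
ψ + χ = 3/8 + 1/8 = 3/8
(ψ + χ) ⇒ φ = 3/8 ⇒ 3/8 = 1
((φ + χ) + (χ + χ)) ⇒ ((ψ + χ) ⇒ φ) = 3/8 ⇒ 1 = 1
¬φ = ¬3/8 = 0
(((φ + χ) + (χ + χ)) ⇒ ((ψ + χ) ⇒ φ)) + ¬φ = 1 + 0 = 1
¬((((φ + χ) + (χ + χ)) ⇒ ((ψ + χ) ⇒ φ)) + ¬φ) = ¬1 = 0
φ + χ = 3/8 + 1/8 = 3/8
(φ + χ) ⇔ χ = 3/8 ⇔ 1/8 = 1/8
¬((φ + χ) ⇔ χ) = ¬1/8 = 0
φ ⇒ χ = 3/8 ⇒ 1/8 = 1/8
(φ ⇒ χ) ⇒ ψ = 1/8 ⇒ 3/8 = 1
χ ⇒ φ = 1/8 ⇒ 3/8 = 1
ψ ⇒ χ = 3/8 ⇒ 1/8 = 1/8
(χ ⇒ φ) ⇔ (ψ ⇒ χ) = 1 ⇔ 1/8 = 1/8
((φ ⇒ χ) ⇒ ψ) ⇔ ((χ ⇒ φ) ⇔ (ψ ⇒ χ)) = 1 ⇔ 1/8 = 1/8
¬((φ + χ) ⇔ χ) ⇔ (((φ ⇒ χ) ⇒ ψ) ⇔ ((χ ⇒ φ) ⇔ (ψ ⇒ χ))) = 0 ⇔ 1/8 = 0
¬(¬((φ + χ) ⇔ χ) ⇔ (((φ ⇒ χ) ⇒ ψ) ⇔ ((χ ⇒ φ) ⇔ (ψ ⇒ χ)))) = ¬0 = 1
¬((((φ + χ) + (χ + χ)) ⇒ ((ψ + χ) ⇒ φ)) + ¬φ) ⇔ ¬(¬((φ + χ) ⇔ χ) ⇔ (((φ ⇒ χ) ⇒ ψ) ⇔ ((χ ⇒ φ) ⇔ (ψ ⇒ χ)))) = 0 ⇔ 1 = 0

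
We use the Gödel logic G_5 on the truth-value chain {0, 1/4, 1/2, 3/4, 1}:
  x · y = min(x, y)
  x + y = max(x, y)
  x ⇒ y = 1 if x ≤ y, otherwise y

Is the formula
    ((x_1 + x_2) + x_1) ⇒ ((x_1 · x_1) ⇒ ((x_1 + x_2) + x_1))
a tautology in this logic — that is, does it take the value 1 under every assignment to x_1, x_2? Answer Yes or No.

Yes

At x_1 = 1/2, x_2 = 0, for instance:
x_1 + x_2 = 1/2 + 0 = 1/2
(x_1 + x_2) + x_1 = 1/2 + 1/2 = 1/2
x_1 · x_1 = 1/2 · 1/2 = 1/2
(x_1 · x_1) ⇒ ((x_1 + x_2) + x_1) = 1/2 ⇒ 1/2 = 1
((x_1 + x_2) + x_1) ⇒ ((x_1 · x_1) ⇒ ((x_1 + x_2) + x_1)) = 1/2 ⇒ 1 = 1
and checking the remaining 24 assignments likewise gives ≥ 1 in every case.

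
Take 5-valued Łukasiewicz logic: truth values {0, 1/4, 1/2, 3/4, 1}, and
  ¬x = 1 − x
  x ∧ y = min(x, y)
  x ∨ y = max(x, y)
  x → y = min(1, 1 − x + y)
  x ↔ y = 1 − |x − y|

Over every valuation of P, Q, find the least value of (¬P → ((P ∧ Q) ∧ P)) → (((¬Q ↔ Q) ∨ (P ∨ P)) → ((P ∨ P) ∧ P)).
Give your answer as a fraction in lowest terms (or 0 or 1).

1/2

Take P = 1/2, Q = 1/2:
¬P = ¬1/2 = 1/2
P ∧ Q = 1/2 ∧ 1/2 = 1/2
(P ∧ Q) ∧ P = 1/2 ∧ 1/2 = 1/2
¬P → ((P ∧ Q) ∧ P) = 1/2 → 1/2 = 1
¬Q = ¬1/2 = 1/2
¬Q ↔ Q = 1/2 ↔ 1/2 = 1
P ∨ P = 1/2 ∨ 1/2 = 1/2
(¬Q ↔ Q) ∨ (P ∨ P) = 1 ∨ 1/2 = 1
P ∨ P = 1/2 ∨ 1/2 = 1/2
(P ∨ P) ∧ P = 1/2 ∧ 1/2 = 1/2
((¬Q ↔ Q) ∨ (P ∨ P)) → ((P ∨ P) ∧ P) = 1 → 1/2 = 1/2
(¬P → ((P ∧ Q) ∧ P)) → (((¬Q ↔ Q) ∨ (P ∨ P)) → ((P ∨ P) ∧ P)) = 1 → 1/2 = 1/2
No assignment yields a value below 1/2, so this is the minimum.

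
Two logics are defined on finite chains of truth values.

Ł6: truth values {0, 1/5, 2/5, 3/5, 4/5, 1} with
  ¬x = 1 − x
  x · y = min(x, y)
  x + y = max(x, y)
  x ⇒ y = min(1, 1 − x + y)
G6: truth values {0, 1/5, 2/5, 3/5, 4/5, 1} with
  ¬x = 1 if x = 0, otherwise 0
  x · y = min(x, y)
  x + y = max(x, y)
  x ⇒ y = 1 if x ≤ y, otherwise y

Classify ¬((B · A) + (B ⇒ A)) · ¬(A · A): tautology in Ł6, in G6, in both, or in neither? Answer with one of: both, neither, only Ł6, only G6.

neither

In Ł6: at A = 0, B = 0 the value is 0 — not a tautology.
In G6: at A = 0, B = 0 the value is 0 — not a tautology.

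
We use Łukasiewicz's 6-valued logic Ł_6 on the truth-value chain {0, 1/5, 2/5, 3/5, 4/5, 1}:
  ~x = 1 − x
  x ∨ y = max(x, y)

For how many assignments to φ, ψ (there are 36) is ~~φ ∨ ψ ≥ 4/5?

20

value 1: 11 assignments (counts)
value 4/5: 9 assignments (counts)
value 3/5: 7 assignments
value 2/5: 5 assignments
value 1/5: 3 assignments
value 0: 1 assignment
So 20 of the 36 assignments meet the threshold.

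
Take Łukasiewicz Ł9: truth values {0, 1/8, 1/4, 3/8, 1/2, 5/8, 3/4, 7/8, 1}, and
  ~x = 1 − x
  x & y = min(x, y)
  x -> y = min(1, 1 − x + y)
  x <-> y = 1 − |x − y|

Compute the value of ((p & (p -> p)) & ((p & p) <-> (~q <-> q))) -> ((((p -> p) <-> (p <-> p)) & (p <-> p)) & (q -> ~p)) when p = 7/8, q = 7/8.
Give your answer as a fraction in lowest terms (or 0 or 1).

7/8

p -> p = 7/8 -> 7/8 = 1
p & (p -> p) = 7/8 & 1 = 7/8
p & p = 7/8 & 7/8 = 7/8
~q = ~7/8 = 1/8
~q <-> q = 1/8 <-> 7/8 = 1/4
(p & p) <-> (~q <-> q) = 7/8 <-> 1/4 = 3/8
(p & (p -> p)) & ((p & p) <-> (~q <-> q)) = 7/8 & 3/8 = 3/8
p -> p = 7/8 -> 7/8 = 1
p <-> p = 7/8 <-> 7/8 = 1
(p -> p) <-> (p <-> p) = 1 <-> 1 = 1
p <-> p = 7/8 <-> 7/8 = 1
((p -> p) <-> (p <-> p)) & (p <-> p) = 1 & 1 = 1
~p = ~7/8 = 1/8
q -> ~p = 7/8 -> 1/8 = 1/4
(((p -> p) <-> (p <-> p)) & (p <-> p)) & (q -> ~p) = 1 & 1/4 = 1/4
((p & (p -> p)) & ((p & p) <-> (~q <-> q))) -> ((((p -> p) <-> (p <-> p)) & (p <-> p)) & (q -> ~p)) = 3/8 -> 1/4 = 7/8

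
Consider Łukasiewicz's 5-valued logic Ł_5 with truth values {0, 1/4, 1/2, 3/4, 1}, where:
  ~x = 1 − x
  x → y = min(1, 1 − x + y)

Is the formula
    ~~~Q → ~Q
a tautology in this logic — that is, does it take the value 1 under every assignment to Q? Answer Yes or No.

Yes

Q = 0 ↦ 1
Q = 1/4 ↦ 1
Q = 1/2 ↦ 1
Q = 3/4 ↦ 1
Q = 1 ↦ 1
Every assignment gives a value ≥ 1.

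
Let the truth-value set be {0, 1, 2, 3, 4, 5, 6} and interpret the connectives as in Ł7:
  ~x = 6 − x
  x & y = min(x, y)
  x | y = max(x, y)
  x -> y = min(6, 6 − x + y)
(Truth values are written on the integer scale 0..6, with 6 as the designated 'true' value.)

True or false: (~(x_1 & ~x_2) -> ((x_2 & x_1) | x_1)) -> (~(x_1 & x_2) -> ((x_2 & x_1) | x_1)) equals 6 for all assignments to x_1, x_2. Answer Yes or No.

Counterexample: take x_1 = 1, x_2 = 0.
~x_2 = ~0 = 6
x_1 & ~x_2 = 1 & 6 = 1
~(x_1 & ~x_2) = ~1 = 5
x_2 & x_1 = 0 & 1 = 0
(x_2 & x_1) | x_1 = 0 | 1 = 1
~(x_1 & ~x_2) -> ((x_2 & x_1) | x_1) = 5 -> 1 = 2
x_1 & x_2 = 1 & 0 = 0
~(x_1 & x_2) = ~0 = 6
x_2 & x_1 = 0 & 1 = 0
(x_2 & x_1) | x_1 = 0 | 1 = 1
~(x_1 & x_2) -> ((x_2 & x_1) | x_1) = 6 -> 1 = 1
(~(x_1 & ~x_2) -> ((x_2 & x_1) | x_1)) -> (~(x_1 & x_2) -> ((x_2 & x_1) | x_1)) = 2 -> 1 = 5
This gives 5 ≠ 6.

No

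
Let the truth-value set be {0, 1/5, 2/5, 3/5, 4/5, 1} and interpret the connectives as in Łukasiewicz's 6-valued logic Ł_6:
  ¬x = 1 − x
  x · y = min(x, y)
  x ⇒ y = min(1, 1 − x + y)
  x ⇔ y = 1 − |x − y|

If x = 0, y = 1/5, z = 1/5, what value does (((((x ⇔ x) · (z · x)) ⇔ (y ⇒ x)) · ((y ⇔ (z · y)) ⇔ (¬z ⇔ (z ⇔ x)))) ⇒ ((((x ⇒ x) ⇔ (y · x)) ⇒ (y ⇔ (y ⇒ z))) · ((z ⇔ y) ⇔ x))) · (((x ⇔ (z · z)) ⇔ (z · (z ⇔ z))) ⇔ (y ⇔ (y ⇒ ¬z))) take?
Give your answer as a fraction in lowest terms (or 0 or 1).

4/5

x ⇔ x = 0 ⇔ 0 = 1
z · x = 1/5 · 0 = 0
(x ⇔ x) · (z · x) = 1 · 0 = 0
y ⇒ x = 1/5 ⇒ 0 = 4/5
((x ⇔ x) · (z · x)) ⇔ (y ⇒ x) = 0 ⇔ 4/5 = 1/5
z · y = 1/5 · 1/5 = 1/5
y ⇔ (z · y) = 1/5 ⇔ 1/5 = 1
¬z = ¬1/5 = 4/5
z ⇔ x = 1/5 ⇔ 0 = 4/5
¬z ⇔ (z ⇔ x) = 4/5 ⇔ 4/5 = 1
(y ⇔ (z · y)) ⇔ (¬z ⇔ (z ⇔ x)) = 1 ⇔ 1 = 1
(((x ⇔ x) · (z · x)) ⇔ (y ⇒ x)) · ((y ⇔ (z · y)) ⇔ (¬z ⇔ (z ⇔ x))) = 1/5 · 1 = 1/5
x ⇒ x = 0 ⇒ 0 = 1
y · x = 1/5 · 0 = 0
(x ⇒ x) ⇔ (y · x) = 1 ⇔ 0 = 0
y ⇒ z = 1/5 ⇒ 1/5 = 1
y ⇔ (y ⇒ z) = 1/5 ⇔ 1 = 1/5
((x ⇒ x) ⇔ (y · x)) ⇒ (y ⇔ (y ⇒ z)) = 0 ⇒ 1/5 = 1
z ⇔ y = 1/5 ⇔ 1/5 = 1
(z ⇔ y) ⇔ x = 1 ⇔ 0 = 0
(((x ⇒ x) ⇔ (y · x)) ⇒ (y ⇔ (y ⇒ z))) · ((z ⇔ y) ⇔ x) = 1 · 0 = 0
((((x ⇔ x) · (z · x)) ⇔ (y ⇒ x)) · ((y ⇔ (z · y)) ⇔ (¬z ⇔ (z ⇔ x)))) ⇒ ((((x ⇒ x) ⇔ (y · x)) ⇒ (y ⇔ (y ⇒ z))) · ((z ⇔ y) ⇔ x)) = 1/5 ⇒ 0 = 4/5
z · z = 1/5 · 1/5 = 1/5
x ⇔ (z · z) = 0 ⇔ 1/5 = 4/5
z ⇔ z = 1/5 ⇔ 1/5 = 1
z · (z ⇔ z) = 1/5 · 1 = 1/5
(x ⇔ (z · z)) ⇔ (z · (z ⇔ z)) = 4/5 ⇔ 1/5 = 2/5
¬z = ¬1/5 = 4/5
y ⇒ ¬z = 1/5 ⇒ 4/5 = 1
y ⇔ (y ⇒ ¬z) = 1/5 ⇔ 1 = 1/5
((x ⇔ (z · z)) ⇔ (z · (z ⇔ z))) ⇔ (y ⇔ (y ⇒ ¬z)) = 2/5 ⇔ 1/5 = 4/5
(((((x ⇔ x) · (z · x)) ⇔ (y ⇒ x)) · ((y ⇔ (z · y)) ⇔ (¬z ⇔ (z ⇔ x)))) ⇒ ((((x ⇒ x) ⇔ (y · x)) ⇒ (y ⇔ (y ⇒ z))) · ((z ⇔ y) ⇔ x))) · (((x ⇔ (z · z)) ⇔ (z · (z ⇔ z))) ⇔ (y ⇔ (y ⇒ ¬z))) = 4/5 · 4/5 = 4/5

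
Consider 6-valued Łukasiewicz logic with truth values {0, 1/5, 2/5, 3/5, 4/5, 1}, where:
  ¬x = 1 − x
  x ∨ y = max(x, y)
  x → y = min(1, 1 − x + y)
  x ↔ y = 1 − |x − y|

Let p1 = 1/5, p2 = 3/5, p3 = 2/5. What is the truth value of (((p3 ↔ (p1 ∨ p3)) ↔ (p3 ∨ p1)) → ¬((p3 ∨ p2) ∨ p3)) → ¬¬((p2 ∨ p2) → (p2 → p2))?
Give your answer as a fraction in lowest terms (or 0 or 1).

p1 ∨ p3 = 1/5 ∨ 2/5 = 2/5
p3 ↔ (p1 ∨ p3) = 2/5 ↔ 2/5 = 1
p3 ∨ p1 = 2/5 ∨ 1/5 = 2/5
(p3 ↔ (p1 ∨ p3)) ↔ (p3 ∨ p1) = 1 ↔ 2/5 = 2/5
p3 ∨ p2 = 2/5 ∨ 3/5 = 3/5
(p3 ∨ p2) ∨ p3 = 3/5 ∨ 2/5 = 3/5
¬((p3 ∨ p2) ∨ p3) = ¬3/5 = 2/5
((p3 ↔ (p1 ∨ p3)) ↔ (p3 ∨ p1)) → ¬((p3 ∨ p2) ∨ p3) = 2/5 → 2/5 = 1
p2 ∨ p2 = 3/5 ∨ 3/5 = 3/5
p2 → p2 = 3/5 → 3/5 = 1
(p2 ∨ p2) → (p2 → p2) = 3/5 → 1 = 1
¬((p2 ∨ p2) → (p2 → p2)) = ¬1 = 0
¬¬((p2 ∨ p2) → (p2 → p2)) = ¬0 = 1
(((p3 ↔ (p1 ∨ p3)) ↔ (p3 ∨ p1)) → ¬((p3 ∨ p2) ∨ p3)) → ¬¬((p2 ∨ p2) → (p2 → p2)) = 1 → 1 = 1

1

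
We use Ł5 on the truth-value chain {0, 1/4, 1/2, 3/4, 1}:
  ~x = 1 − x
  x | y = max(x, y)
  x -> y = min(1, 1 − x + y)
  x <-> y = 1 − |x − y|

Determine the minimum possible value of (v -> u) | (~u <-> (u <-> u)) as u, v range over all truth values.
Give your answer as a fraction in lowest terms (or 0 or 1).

Take u = 1/2, v = 1:
v -> u = 1 -> 1/2 = 1/2
~u = ~1/2 = 1/2
u <-> u = 1/2 <-> 1/2 = 1
~u <-> (u <-> u) = 1/2 <-> 1 = 1/2
(v -> u) | (~u <-> (u <-> u)) = 1/2 | 1/2 = 1/2
No assignment yields a value below 1/2, so this is the minimum.

1/2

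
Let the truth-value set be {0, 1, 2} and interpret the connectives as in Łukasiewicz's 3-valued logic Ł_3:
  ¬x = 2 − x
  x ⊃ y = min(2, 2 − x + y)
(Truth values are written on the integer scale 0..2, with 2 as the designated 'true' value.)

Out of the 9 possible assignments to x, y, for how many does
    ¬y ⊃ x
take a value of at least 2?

x = 0, y = 0 ↦ 0  <
x = 0, y = 1 ↦ 1  <
x = 0, y = 2 ↦ 2  ≥
x = 1, y = 0 ↦ 1  <
x = 1, y = 1 ↦ 2  ≥
x = 1, y = 2 ↦ 2  ≥
x = 2, y = 0 ↦ 2  ≥
x = 2, y = 1 ↦ 2  ≥
x = 2, y = 2 ↦ 2  ≥
So 6 of the 9 assignments meet the threshold.

6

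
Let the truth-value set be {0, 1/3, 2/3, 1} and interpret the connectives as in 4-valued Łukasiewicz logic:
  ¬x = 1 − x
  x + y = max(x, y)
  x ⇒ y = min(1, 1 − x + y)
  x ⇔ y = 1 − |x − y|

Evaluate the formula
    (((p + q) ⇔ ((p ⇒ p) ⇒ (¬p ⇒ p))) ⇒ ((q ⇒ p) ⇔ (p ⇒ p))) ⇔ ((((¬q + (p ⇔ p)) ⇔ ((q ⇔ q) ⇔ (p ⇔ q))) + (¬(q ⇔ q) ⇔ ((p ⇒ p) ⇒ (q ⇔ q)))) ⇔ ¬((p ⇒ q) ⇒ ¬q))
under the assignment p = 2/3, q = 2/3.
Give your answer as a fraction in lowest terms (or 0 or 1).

2/3

p + q = 2/3 + 2/3 = 2/3
p ⇒ p = 2/3 ⇒ 2/3 = 1
¬p = ¬2/3 = 1/3
¬p ⇒ p = 1/3 ⇒ 2/3 = 1
(p ⇒ p) ⇒ (¬p ⇒ p) = 1 ⇒ 1 = 1
(p + q) ⇔ ((p ⇒ p) ⇒ (¬p ⇒ p)) = 2/3 ⇔ 1 = 2/3
q ⇒ p = 2/3 ⇒ 2/3 = 1
p ⇒ p = 2/3 ⇒ 2/3 = 1
(q ⇒ p) ⇔ (p ⇒ p) = 1 ⇔ 1 = 1
((p + q) ⇔ ((p ⇒ p) ⇒ (¬p ⇒ p))) ⇒ ((q ⇒ p) ⇔ (p ⇒ p)) = 2/3 ⇒ 1 = 1
¬q = ¬2/3 = 1/3
p ⇔ p = 2/3 ⇔ 2/3 = 1
¬q + (p ⇔ p) = 1/3 + 1 = 1
q ⇔ q = 2/3 ⇔ 2/3 = 1
p ⇔ q = 2/3 ⇔ 2/3 = 1
(q ⇔ q) ⇔ (p ⇔ q) = 1 ⇔ 1 = 1
(¬q + (p ⇔ p)) ⇔ ((q ⇔ q) ⇔ (p ⇔ q)) = 1 ⇔ 1 = 1
q ⇔ q = 2/3 ⇔ 2/3 = 1
¬(q ⇔ q) = ¬1 = 0
p ⇒ p = 2/3 ⇒ 2/3 = 1
q ⇔ q = 2/3 ⇔ 2/3 = 1
(p ⇒ p) ⇒ (q ⇔ q) = 1 ⇒ 1 = 1
¬(q ⇔ q) ⇔ ((p ⇒ p) ⇒ (q ⇔ q)) = 0 ⇔ 1 = 0
((¬q + (p ⇔ p)) ⇔ ((q ⇔ q) ⇔ (p ⇔ q))) + (¬(q ⇔ q) ⇔ ((p ⇒ p) ⇒ (q ⇔ q))) = 1 + 0 = 1
p ⇒ q = 2/3 ⇒ 2/3 = 1
¬q = ¬2/3 = 1/3
(p ⇒ q) ⇒ ¬q = 1 ⇒ 1/3 = 1/3
¬((p ⇒ q) ⇒ ¬q) = ¬1/3 = 2/3
(((¬q + (p ⇔ p)) ⇔ ((q ⇔ q) ⇔ (p ⇔ q))) + (¬(q ⇔ q) ⇔ ((p ⇒ p) ⇒ (q ⇔ q)))) ⇔ ¬((p ⇒ q) ⇒ ¬q) = 1 ⇔ 2/3 = 2/3
(((p + q) ⇔ ((p ⇒ p) ⇒ (¬p ⇒ p))) ⇒ ((q ⇒ p) ⇔ (p ⇒ p))) ⇔ ((((¬q + (p ⇔ p)) ⇔ ((q ⇔ q) ⇔ (p ⇔ q))) + (¬(q ⇔ q) ⇔ ((p ⇒ p) ⇒ (q ⇔ q)))) ⇔ ¬((p ⇒ q) ⇒ ¬q)) = 1 ⇔ 2/3 = 2/3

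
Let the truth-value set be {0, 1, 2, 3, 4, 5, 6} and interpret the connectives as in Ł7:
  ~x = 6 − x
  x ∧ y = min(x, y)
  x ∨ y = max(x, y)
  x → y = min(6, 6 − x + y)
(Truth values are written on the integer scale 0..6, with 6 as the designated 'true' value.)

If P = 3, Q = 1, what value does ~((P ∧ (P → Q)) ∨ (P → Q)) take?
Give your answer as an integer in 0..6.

2

P → Q = 3 → 1 = 4
P ∧ (P → Q) = 3 ∧ 4 = 3
P → Q = 3 → 1 = 4
(P ∧ (P → Q)) ∨ (P → Q) = 3 ∨ 4 = 4
~((P ∧ (P → Q)) ∨ (P → Q)) = ~4 = 2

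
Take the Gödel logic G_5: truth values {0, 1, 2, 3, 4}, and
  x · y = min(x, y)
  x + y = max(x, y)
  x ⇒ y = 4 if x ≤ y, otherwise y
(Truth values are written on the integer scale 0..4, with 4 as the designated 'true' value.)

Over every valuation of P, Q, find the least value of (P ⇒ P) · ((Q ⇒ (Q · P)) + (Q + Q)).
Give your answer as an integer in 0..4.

1

Take P = 0, Q = 1:
P ⇒ P = 0 ⇒ 0 = 4
Q · P = 1 · 0 = 0
Q ⇒ (Q · P) = 1 ⇒ 0 = 0
Q + Q = 1 + 1 = 1
(Q ⇒ (Q · P)) + (Q + Q) = 0 + 1 = 1
(P ⇒ P) · ((Q ⇒ (Q · P)) + (Q + Q)) = 4 · 1 = 1
No assignment yields a value below 1, so this is the minimum.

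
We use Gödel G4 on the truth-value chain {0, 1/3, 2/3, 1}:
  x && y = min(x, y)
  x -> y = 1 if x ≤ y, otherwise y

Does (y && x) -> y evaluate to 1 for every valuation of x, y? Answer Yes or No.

x = 0, y = 0 ↦ 1
x = 0, y = 1/3 ↦ 1
x = 0, y = 2/3 ↦ 1
x = 0, y = 1 ↦ 1
x = 1/3, y = 0 ↦ 1
x = 1/3, y = 1/3 ↦ 1
x = 1/3, y = 2/3 ↦ 1
x = 1/3, y = 1 ↦ 1
x = 2/3, y = 0 ↦ 1
x = 2/3, y = 1/3 ↦ 1
x = 2/3, y = 2/3 ↦ 1
x = 2/3, y = 1 ↦ 1
x = 1, y = 0 ↦ 1
x = 1, y = 1/3 ↦ 1
x = 1, y = 2/3 ↦ 1
x = 1, y = 1 ↦ 1
Every assignment gives a value ≥ 1.

Yes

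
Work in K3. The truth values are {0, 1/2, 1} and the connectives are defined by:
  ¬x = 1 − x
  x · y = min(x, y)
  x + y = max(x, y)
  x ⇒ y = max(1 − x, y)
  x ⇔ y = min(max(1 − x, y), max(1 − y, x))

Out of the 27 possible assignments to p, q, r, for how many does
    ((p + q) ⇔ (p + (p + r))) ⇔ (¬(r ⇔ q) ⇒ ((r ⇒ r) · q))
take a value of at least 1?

value 1: 7 assignments (counts)
value 1/2: 18 assignments
value 0: 2 assignments
So 7 of the 27 assignments meet the threshold.

7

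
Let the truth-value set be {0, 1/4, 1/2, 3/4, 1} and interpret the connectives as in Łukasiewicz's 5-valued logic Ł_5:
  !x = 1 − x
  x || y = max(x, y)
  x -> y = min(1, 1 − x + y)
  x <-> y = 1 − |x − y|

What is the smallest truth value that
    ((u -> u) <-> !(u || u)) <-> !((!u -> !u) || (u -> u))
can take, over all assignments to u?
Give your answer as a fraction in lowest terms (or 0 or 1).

Take u = 0:
u -> u = 0 -> 0 = 1
u || u = 0 || 0 = 0
!(u || u) = !0 = 1
(u -> u) <-> !(u || u) = 1 <-> 1 = 1
!u = !0 = 1
!u = !0 = 1
!u -> !u = 1 -> 1 = 1
u -> u = 0 -> 0 = 1
(!u -> !u) || (u -> u) = 1 || 1 = 1
!((!u -> !u) || (u -> u)) = !1 = 0
((u -> u) <-> !(u || u)) <-> !((!u -> !u) || (u -> u)) = 1 <-> 0 = 0
No assignment yields a value below 0, so this is the minimum.

0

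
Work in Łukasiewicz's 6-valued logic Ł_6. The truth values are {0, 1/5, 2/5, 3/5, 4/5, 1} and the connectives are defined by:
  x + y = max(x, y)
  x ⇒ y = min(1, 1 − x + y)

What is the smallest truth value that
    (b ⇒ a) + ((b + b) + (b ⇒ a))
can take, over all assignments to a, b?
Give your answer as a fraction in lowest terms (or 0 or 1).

3/5

Take a = 0, b = 2/5:
b ⇒ a = 2/5 ⇒ 0 = 3/5
b + b = 2/5 + 2/5 = 2/5
b ⇒ a = 2/5 ⇒ 0 = 3/5
(b + b) + (b ⇒ a) = 2/5 + 3/5 = 3/5
(b ⇒ a) + ((b + b) + (b ⇒ a)) = 3/5 + 3/5 = 3/5
No assignment yields a value below 3/5, so this is the minimum.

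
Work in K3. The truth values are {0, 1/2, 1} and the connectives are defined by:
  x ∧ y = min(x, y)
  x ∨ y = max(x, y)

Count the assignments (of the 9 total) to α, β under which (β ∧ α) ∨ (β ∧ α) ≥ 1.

α = 0, β = 0 ↦ 0  <
α = 0, β = 1/2 ↦ 0  <
α = 0, β = 1 ↦ 0  <
α = 1/2, β = 0 ↦ 0  <
α = 1/2, β = 1/2 ↦ 1/2  <
α = 1/2, β = 1 ↦ 1/2  <
α = 1, β = 0 ↦ 0  <
α = 1, β = 1/2 ↦ 1/2  <
α = 1, β = 1 ↦ 1  ≥
So 1 of the 9 assignments meets the threshold.

1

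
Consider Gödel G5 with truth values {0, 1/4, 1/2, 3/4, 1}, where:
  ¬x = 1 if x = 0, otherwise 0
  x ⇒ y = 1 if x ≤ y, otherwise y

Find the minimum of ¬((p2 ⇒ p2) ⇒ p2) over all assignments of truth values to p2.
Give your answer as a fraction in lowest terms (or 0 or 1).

0

Take p2 = 1/4:
p2 ⇒ p2 = 1/4 ⇒ 1/4 = 1
(p2 ⇒ p2) ⇒ p2 = 1 ⇒ 1/4 = 1/4
¬((p2 ⇒ p2) ⇒ p2) = ¬1/4 = 0
No assignment yields a value below 0, so this is the minimum.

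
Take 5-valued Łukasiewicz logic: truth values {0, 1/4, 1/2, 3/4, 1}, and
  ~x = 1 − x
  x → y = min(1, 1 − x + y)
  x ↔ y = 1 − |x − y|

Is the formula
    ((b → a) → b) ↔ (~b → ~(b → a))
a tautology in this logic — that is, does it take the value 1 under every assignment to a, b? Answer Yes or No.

At a = 0, b = 1/2, for instance:
b → a = 1/2 → 0 = 1/2
(b → a) → b = 1/2 → 1/2 = 1
~b = ~1/2 = 1/2
~(b → a) = ~1/2 = 1/2
~b → ~(b → a) = 1/2 → 1/2 = 1
((b → a) → b) ↔ (~b → ~(b → a)) = 1 ↔ 1 = 1
and checking the remaining 24 assignments likewise gives ≥ 1 in every case.

Yes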